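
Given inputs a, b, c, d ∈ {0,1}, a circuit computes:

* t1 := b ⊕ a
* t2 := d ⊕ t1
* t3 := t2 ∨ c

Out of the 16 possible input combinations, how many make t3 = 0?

t3 = t2 ∨ c must be 0, so both t2 = 0 and c = 0.
Satisfying assignments:
  a=0, b=0, c=0, d=0
  a=0, b=1, c=0, d=1
  a=1, b=0, c=0, d=1
  a=1, b=1, c=0, d=0

4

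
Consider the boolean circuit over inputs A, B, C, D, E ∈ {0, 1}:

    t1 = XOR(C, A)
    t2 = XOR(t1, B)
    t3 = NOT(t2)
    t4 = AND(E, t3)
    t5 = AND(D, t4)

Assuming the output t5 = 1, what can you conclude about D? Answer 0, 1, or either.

t5 = AND(D, t4) must be 1, so both D = 1 and t4 = 1.
t4 = AND(E, t3) must be 1, so both E = 1 and t3 = 1.
t3 = NOT(t2) must be 1, so t2 = 0.
Every assignment with t5 = 1 has D = 1; there are 4 such assignment(s).
  A=0, B=0, C=0, D=1, E=1
  A=0, B=1, C=1, D=1, E=1
  A=1, B=0, C=1, D=1, E=1
  A=1, B=1, C=0, D=1, E=1

1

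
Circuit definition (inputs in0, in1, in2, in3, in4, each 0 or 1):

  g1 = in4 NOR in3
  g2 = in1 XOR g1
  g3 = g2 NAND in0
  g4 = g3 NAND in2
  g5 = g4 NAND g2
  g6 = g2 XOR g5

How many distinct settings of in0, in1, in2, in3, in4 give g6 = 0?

4

g6 = g2 XOR g5 must be 0, so g2 and g5 are equal.
Satisfying assignments:
  in0=0, in1=0, in2=1, in3=0, in4=0
  in0=0, in1=1, in2=1, in3=0, in4=1
  in0=0, in1=1, in2=1, in3=1, in4=0
  in0=0, in1=1, in2=1, in3=1, in4=1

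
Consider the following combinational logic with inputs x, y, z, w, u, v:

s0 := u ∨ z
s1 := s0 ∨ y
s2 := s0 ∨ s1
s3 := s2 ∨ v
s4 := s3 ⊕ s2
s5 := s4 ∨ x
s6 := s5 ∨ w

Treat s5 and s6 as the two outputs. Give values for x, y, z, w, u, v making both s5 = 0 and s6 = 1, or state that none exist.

Check with x=0 y=1 z=1 w=1 u=0 v=0:
s0 = u ∨ z = 0 ∨ 1 = 1
s1 = s0 ∨ y = 1 ∨ 1 = 1
s2 = s0 ∨ s1 = 1 ∨ 1 = 1
s3 = s2 ∨ v = 1 ∨ 0 = 1
s4 = s3 ⊕ s2 = 1 ⊕ 1 = 0
s5 = s4 ∨ x = 0 ∨ 0 = 0
s6 = s5 ∨ w = 0 ∨ 1 = 1
So s5 = 0 and s6 = 1.

x=0 y=1 z=1 w=1 u=0 v=0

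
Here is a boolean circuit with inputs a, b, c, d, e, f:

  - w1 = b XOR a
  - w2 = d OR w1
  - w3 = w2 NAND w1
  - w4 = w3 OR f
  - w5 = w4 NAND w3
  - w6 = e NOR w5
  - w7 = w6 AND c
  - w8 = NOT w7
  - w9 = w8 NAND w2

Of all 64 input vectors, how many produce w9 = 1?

w9 = w8 NAND w2 must be 1, so at least one of w8, w2 is 0.
Enumerating the 64 input combinations, 20 give w9 = 1 and 44 give w9 = 0.

20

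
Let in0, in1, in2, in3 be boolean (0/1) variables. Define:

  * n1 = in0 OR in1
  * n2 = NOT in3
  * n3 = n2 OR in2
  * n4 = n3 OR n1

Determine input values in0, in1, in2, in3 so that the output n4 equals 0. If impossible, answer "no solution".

n4 = n3 OR n1 must be 0, so both n3 = 0 and n1 = 0.
n3 = n2 OR in2 must be 0, so both n2 = 0 and in2 = 0.
Check with in0=0, in1=0, in2=0, in3=1:
n1 = in0 OR in1 = 0 OR 0 = 0
n2 = NOT in3 = NOT 1 = 0
n3 = n2 OR in2 = 0 OR 0 = 0
n4 = n3 OR n1 = 0 OR 0 = 0
So n4 = 0 as required.

in0=0, in1=0, in2=0, in3=1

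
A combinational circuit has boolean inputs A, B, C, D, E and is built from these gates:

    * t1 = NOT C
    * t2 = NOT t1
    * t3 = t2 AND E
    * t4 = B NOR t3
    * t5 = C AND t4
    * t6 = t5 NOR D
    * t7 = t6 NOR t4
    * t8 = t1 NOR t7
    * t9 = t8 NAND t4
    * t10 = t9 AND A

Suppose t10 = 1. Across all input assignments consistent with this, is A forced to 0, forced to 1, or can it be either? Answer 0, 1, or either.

1

t10 = t9 AND A must be 1, so both t9 = 1 and A = 1.
Every assignment with t10 = 1 has A = 1; there are 14 such assignment(s).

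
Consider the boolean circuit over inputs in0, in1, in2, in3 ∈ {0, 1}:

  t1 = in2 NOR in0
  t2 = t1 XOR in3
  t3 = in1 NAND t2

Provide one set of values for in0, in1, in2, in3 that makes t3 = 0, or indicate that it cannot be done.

in0=0 in1=1 in2=1 in3=1

t3 = in1 NAND t2 must be 0, so both in1 = 1 and t2 = 1.
Check with in0=0 in1=1 in2=1 in3=1:
t1 = in2 NOR in0 = 1 NOR 0 = 0
t2 = t1 XOR in3 = 0 XOR 1 = 1
t3 = in1 NAND t2 = 1 NAND 1 = 0
So t3 = 0 as required.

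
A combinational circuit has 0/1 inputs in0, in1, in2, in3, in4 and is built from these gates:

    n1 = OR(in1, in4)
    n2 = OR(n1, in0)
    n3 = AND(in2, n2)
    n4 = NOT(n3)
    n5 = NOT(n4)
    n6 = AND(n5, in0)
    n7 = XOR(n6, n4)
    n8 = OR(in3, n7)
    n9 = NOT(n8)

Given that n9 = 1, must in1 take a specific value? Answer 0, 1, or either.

either

Both values of in1 occur among assignments with n9 = 1:
  in1=0: in0=0, in1=0, in2=1, in3=0, in4=1
  in1=1: in0=0, in1=1, in2=1, in3=0, in4=0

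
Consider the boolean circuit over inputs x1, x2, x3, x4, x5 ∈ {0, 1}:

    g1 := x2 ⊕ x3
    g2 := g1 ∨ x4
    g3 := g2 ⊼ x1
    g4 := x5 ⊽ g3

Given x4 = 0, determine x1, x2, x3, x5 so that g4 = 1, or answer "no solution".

x1=1 x2=0 x3=1 x5=0

Check with x4 = 0 and x1=1, x2=0, x3=1, x5=0:
g1 = x2 ⊕ x3 = 0 ⊕ 1 = 1
g2 = g1 ∨ x4 = 1 ∨ 0 = 1
g3 = g2 ⊼ x1 = 1 ⊼ 1 = 0
g4 = x5 ⊽ g3 = 0 ⊽ 0 = 1
So g4 = 1.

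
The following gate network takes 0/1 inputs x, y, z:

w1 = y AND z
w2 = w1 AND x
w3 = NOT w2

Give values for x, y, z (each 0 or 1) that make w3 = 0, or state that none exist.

Check with x=1, y=1, z=1:
w1 = y AND z = 1 AND 1 = 1
w2 = w1 AND x = 1 AND 1 = 1
w3 = NOT w2 = NOT 1 = 0
So w3 = 0 as required.

x=1, y=1, z=1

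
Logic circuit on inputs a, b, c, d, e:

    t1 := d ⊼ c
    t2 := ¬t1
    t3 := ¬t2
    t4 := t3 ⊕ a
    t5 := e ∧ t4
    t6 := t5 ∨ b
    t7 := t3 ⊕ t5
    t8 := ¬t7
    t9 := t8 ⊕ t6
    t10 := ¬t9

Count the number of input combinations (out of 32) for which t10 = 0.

t10 = ¬t9 must be 0, so t9 = 1.
Enumerating the 32 input combinations, 14 give t10 = 0 and 18 give t10 = 1.

14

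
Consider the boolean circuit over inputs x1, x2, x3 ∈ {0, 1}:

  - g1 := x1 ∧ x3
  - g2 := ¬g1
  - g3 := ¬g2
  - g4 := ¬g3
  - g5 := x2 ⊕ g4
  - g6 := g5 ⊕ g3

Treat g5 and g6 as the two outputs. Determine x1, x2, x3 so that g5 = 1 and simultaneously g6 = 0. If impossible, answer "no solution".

Check with x1=1, x2=1, x3=1:
g1 = x1 ∧ x3 = 1 ∧ 1 = 1
g2 = ¬g1 = ¬1 = 0
g3 = ¬g2 = ¬0 = 1
g4 = ¬g3 = ¬1 = 0
g5 = x2 ⊕ g4 = 1 ⊕ 0 = 1
g6 = g5 ⊕ g3 = 1 ⊕ 1 = 0
So g5 = 1 and g6 = 0.

x1=1, x2=1, x3=1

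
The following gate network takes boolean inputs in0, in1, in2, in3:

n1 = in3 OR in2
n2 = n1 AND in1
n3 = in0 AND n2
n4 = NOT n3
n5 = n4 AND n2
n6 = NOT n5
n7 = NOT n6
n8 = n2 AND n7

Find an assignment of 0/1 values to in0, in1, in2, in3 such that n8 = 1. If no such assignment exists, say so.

n8 = n2 AND n7 must be 1, so both n2 = 1 and n7 = 1.
n2 = n1 AND in1 must be 1, so both n1 = 1 and in1 = 1.
Check with in0=0 in1=1 in2=1 in3=1:
n1 = in3 OR in2 = 1 OR 1 = 1
n2 = n1 AND in1 = 1 AND 1 = 1
n3 = in0 AND n2 = 0 AND 1 = 0
n4 = NOT n3 = NOT 0 = 1
n5 = n4 AND n2 = 1 AND 1 = 1
n6 = NOT n5 = NOT 1 = 0
n7 = NOT n6 = NOT 0 = 1
n8 = n2 AND n7 = 1 AND 1 = 1
So n8 = 1 as required.

in0=0 in1=1 in2=1 in3=1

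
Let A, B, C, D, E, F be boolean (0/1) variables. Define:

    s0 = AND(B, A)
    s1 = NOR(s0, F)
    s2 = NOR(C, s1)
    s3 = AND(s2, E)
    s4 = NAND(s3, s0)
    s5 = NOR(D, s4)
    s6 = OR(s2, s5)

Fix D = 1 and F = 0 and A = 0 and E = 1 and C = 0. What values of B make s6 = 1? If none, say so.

no solution exists

With D = 1 and F = 0 and A = 0 and E = 1 and C = 0 fixed, none of the 2 settings of B give s6 = 1.
For example, with B=1:
s0 = AND(B, A) = AND(1, 0) = 0
s1 = NOR(s0, F) = NOR(0, 0) = 1
s2 = NOR(C, s1) = NOR(0, 1) = 0
s3 = AND(s2, E) = AND(0, 1) = 0
s4 = NAND(s3, s0) = NAND(0, 0) = 1
s5 = NOR(D, s4) = NOR(1, 1) = 0
s6 = OR(s2, s5) = OR(0, 0) = 0
giving s6 = 0 ≠ 1.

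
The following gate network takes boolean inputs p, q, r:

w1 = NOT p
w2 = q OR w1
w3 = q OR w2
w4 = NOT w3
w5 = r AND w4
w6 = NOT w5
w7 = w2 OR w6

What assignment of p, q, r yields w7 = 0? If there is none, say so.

p=1, q=0, r=1

w7 = w2 OR w6 must be 0, so both w2 = 0 and w6 = 0.
w2 = q OR w1 must be 0, so both q = 0 and w1 = 0.
Check with p=1, q=0, r=1:
w1 = NOT p = NOT 1 = 0
w2 = q OR w1 = 0 OR 0 = 0
w3 = q OR w2 = 0 OR 0 = 0
w4 = NOT w3 = NOT 0 = 1
w5 = r AND w4 = 1 AND 1 = 1
w6 = NOT w5 = NOT 1 = 0
w7 = w2 OR w6 = 0 OR 0 = 0
So w7 = 0 as required.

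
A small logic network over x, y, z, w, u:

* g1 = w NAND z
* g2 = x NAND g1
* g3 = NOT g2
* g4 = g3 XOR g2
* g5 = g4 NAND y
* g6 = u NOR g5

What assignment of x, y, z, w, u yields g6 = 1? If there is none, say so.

g6 = u NOR g5 must be 1, so both u = 0 and g5 = 0.
Check with x=1 y=1 z=0 w=1 u=0:
g1 = w NAND z = 1 NAND 0 = 1
g2 = x NAND g1 = 1 NAND 1 = 0
g3 = NOT g2 = NOT 0 = 1
g4 = g3 XOR g2 = 1 XOR 0 = 1
g5 = g4 NAND y = 1 NAND 1 = 0
g6 = u NOR g5 = 0 NOR 0 = 1
So g6 = 1 as required.

x=1 y=1 z=0 w=1 u=0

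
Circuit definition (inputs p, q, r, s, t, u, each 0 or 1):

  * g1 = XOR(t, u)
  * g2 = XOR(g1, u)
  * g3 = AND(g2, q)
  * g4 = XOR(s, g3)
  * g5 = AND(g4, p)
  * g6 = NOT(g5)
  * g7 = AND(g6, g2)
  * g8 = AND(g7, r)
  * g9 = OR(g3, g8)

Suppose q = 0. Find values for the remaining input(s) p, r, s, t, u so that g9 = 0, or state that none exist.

p=0, r=1, s=1, t=0, u=0

g9 = OR(g3, g8) must be 0, so both g3 = 0 and g8 = 0.
g3 = AND(g2, q) must be 0, so at least one of g2, q is 0.
Check with q = 0 and p=0, r=1, s=1, t=0, u=0:
g1 = XOR(t, u) = XOR(0, 0) = 0
g2 = XOR(g1, u) = XOR(0, 0) = 0
g3 = AND(g2, q) = AND(0, 0) = 0
g4 = XOR(s, g3) = XOR(1, 0) = 1
g5 = AND(g4, p) = AND(1, 0) = 0
g6 = NOT(g5) = NOT 0 = 1
g7 = AND(g6, g2) = AND(1, 0) = 0
g8 = AND(g7, r) = AND(0, 1) = 0
g9 = OR(g3, g8) = OR(0, 0) = 0
So g9 = 0.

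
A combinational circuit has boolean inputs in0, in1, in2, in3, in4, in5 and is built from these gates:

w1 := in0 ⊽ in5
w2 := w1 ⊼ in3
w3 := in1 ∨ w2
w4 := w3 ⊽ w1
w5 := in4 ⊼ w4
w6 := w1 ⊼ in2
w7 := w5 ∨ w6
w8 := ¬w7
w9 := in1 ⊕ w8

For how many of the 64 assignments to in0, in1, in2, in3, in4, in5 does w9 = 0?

32

w9 = in1 ⊕ w8 must be 0, so in1 and w8 are equal.
Enumerating the 64 input combinations, 32 give w9 = 0 and 32 give w9 = 1.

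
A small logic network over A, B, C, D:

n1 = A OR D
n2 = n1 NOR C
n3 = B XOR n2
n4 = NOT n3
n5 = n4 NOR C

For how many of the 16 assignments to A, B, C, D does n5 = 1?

n5 = n4 NOR C must be 1, so both n4 = 0 and C = 0.
n4 = NOT n3 must be 0, so n3 = 1.
n3 = B XOR n2 must be 1, so B and n2 differ.
Satisfying assignments:
  A=0, B=0, C=0, D=0
  A=0, B=1, C=0, D=1
  A=1, B=1, C=0, D=0
  A=1, B=1, C=0, D=1

4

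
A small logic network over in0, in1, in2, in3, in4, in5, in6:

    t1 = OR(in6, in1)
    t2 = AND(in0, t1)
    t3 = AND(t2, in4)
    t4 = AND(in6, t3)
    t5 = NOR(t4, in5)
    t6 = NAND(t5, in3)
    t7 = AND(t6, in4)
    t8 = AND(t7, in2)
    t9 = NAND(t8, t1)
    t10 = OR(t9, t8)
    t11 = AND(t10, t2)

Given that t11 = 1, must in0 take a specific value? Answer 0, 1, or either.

1

t11 = AND(t10, t2) must be 1, so both t10 = 1 and t2 = 1.
t10 = OR(t9, t8) must be 1, so at least one of t9, t8 is 1.
t2 = AND(in0, t1) must be 1, so both in0 = 1 and t1 = 1.
Every assignment with t11 = 1 has in0 = 1; there are 48 such assignment(s).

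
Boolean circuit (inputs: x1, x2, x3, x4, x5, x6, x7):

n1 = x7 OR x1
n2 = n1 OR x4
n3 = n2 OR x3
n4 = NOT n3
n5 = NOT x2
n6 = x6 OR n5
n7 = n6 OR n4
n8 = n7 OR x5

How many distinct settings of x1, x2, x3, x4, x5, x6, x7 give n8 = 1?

113

n8 = n7 OR x5 must be 1, so at least one of n7, x5 is 1.
Enumerating the 128 input combinations, 113 give n8 = 1 and 15 give n8 = 0.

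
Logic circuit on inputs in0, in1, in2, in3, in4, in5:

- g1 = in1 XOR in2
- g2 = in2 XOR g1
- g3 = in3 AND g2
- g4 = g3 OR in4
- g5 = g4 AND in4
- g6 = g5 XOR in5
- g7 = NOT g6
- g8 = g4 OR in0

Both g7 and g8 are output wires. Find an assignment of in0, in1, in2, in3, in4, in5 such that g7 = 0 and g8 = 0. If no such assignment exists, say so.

in0=0 in1=1 in2=0 in3=0 in4=0 in5=1

Check with in0=0 in1=1 in2=0 in3=0 in4=0 in5=1:
g1 = in1 XOR in2 = 1 XOR 0 = 1
g2 = in2 XOR g1 = 0 XOR 1 = 1
g3 = in3 AND g2 = 0 AND 1 = 0
g4 = g3 OR in4 = 0 OR 0 = 0
g5 = g4 AND in4 = 0 AND 0 = 0
g6 = g5 XOR in5 = 0 XOR 1 = 1
g7 = NOT g6 = NOT 1 = 0
g8 = g4 OR in0 = 0 OR 0 = 0
So g7 = 0 and g8 = 0.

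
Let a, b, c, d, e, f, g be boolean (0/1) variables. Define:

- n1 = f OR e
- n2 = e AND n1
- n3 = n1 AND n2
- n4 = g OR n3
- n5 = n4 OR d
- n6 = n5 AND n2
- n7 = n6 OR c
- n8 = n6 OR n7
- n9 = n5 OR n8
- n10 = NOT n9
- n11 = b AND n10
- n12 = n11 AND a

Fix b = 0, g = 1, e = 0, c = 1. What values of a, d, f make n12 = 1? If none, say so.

With b = 0, g = 1, e = 0, c = 1 fixed, none of the 8 settings of a, d, f give n12 = 1.
For example, with a=1, d=0, f=0:
n1 = f OR e = 0 OR 0 = 0
n2 = e AND n1 = 0 AND 0 = 0
n3 = n1 AND n2 = 0 AND 0 = 0
n4 = g OR n3 = 1 OR 0 = 1
n5 = n4 OR d = 1 OR 0 = 1
n6 = n5 AND n2 = 1 AND 0 = 0
n7 = n6 OR c = 0 OR 1 = 1
n8 = n6 OR n7 = 0 OR 1 = 1
n9 = n5 OR n8 = 1 OR 1 = 1
n10 = NOT n9 = NOT 1 = 0
n11 = b AND n10 = 0 AND 0 = 0
n12 = n11 AND a = 0 AND 1 = 0
giving n12 = 0 ≠ 1.

no solution exists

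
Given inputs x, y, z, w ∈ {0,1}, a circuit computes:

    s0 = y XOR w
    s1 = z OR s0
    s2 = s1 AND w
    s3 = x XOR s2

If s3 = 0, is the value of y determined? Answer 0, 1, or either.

either

Both values of y occur among assignments with s3 = 0:
  y=0: x=0, y=0, z=0, w=0
  y=1: x=0, y=1, z=0, w=0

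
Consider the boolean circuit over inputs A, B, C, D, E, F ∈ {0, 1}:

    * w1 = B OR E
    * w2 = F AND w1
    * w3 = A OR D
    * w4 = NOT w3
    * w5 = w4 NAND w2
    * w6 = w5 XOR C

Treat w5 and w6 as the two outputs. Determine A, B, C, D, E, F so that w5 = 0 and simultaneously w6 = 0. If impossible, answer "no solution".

A=0, B=1, C=0, D=0, E=1, F=1

Check with A=0, B=1, C=0, D=0, E=1, F=1:
w1 = B OR E = 1 OR 1 = 1
w2 = F AND w1 = 1 AND 1 = 1
w3 = A OR D = 0 OR 0 = 0
w4 = NOT w3 = NOT 0 = 1
w5 = w4 NAND w2 = 1 NAND 1 = 0
w6 = w5 XOR C = 0 XOR 0 = 0
So w5 = 0 and w6 = 0.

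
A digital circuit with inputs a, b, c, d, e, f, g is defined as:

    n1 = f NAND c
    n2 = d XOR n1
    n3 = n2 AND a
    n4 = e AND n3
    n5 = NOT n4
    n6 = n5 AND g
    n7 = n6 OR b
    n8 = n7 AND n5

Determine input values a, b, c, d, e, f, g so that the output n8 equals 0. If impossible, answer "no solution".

Check with a=0, b=0, c=0, d=0, e=1, f=1, g=0:
n1 = f NAND c = 1 NAND 0 = 1
n2 = d XOR n1 = 0 XOR 1 = 1
n3 = n2 AND a = 1 AND 0 = 0
n4 = e AND n3 = 1 AND 0 = 0
n5 = NOT n4 = NOT 0 = 1
n6 = n5 AND g = 1 AND 0 = 0
n7 = n6 OR b = 0 OR 0 = 0
n8 = n7 AND n5 = 0 AND 1 = 0
So n8 = 0 as required.

a=0, b=0, c=0, d=0, e=1, f=1, g=0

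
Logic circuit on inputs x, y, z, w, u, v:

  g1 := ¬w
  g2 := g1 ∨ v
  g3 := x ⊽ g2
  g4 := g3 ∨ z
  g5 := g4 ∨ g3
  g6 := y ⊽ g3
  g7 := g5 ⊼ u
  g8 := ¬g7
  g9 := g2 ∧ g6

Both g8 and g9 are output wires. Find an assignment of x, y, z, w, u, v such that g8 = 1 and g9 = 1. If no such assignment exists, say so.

x=0, y=0, z=1, w=0, u=1, v=1

Check with x=0, y=0, z=1, w=0, u=1, v=1:
g1 = ¬w = ¬0 = 1
g2 = g1 ∨ v = 1 ∨ 1 = 1
g3 = x ⊽ g2 = 0 ⊽ 1 = 0
g4 = g3 ∨ z = 0 ∨ 1 = 1
g5 = g4 ∨ g3 = 1 ∨ 0 = 1
g6 = y ⊽ g3 = 0 ⊽ 0 = 1
g7 = g5 ⊼ u = 1 ⊼ 1 = 0
g8 = ¬g7 = ¬0 = 1
g9 = g2 ∧ g6 = 1 ∧ 1 = 1
So g8 = 1 and g9 = 1.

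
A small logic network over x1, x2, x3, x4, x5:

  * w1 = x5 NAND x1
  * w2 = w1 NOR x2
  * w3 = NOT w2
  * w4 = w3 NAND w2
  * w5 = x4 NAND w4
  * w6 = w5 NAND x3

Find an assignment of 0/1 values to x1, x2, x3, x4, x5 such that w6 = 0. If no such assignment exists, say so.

x1=0, x2=0, x3=1, x4=0, x5=1

w6 = w5 NAND x3 must be 0, so both w5 = 1 and x3 = 1.
w5 = x4 NAND w4 must be 1, so at least one of x4, w4 is 0.
Check with x1=0, x2=0, x3=1, x4=0, x5=1:
w1 = x5 NAND x1 = 1 NAND 0 = 1
w2 = w1 NOR x2 = 1 NOR 0 = 0
w3 = NOT w2 = NOT 0 = 1
w4 = w3 NAND w2 = 1 NAND 0 = 1
w5 = x4 NAND w4 = 0 NAND 1 = 1
w6 = w5 NAND x3 = 1 NAND 1 = 0
So w6 = 0 as required.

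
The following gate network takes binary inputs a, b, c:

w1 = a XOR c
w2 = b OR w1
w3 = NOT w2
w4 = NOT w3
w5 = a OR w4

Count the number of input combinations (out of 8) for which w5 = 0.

w5 = a OR w4 must be 0, so both a = 0 and w4 = 0.
w4 = NOT w3 must be 0, so w3 = 1.
Satisfying assignments:
  a=0, b=0, c=0

1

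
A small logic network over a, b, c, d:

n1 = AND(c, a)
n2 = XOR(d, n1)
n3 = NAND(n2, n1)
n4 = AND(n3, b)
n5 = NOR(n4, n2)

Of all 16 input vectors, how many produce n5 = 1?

n5 = NOR(n4, n2) must be 1, so both n4 = 0 and n2 = 0.
n4 = AND(n3, b) must be 0, so at least one of n3, b is 0.
n2 = XOR(d, n1) must be 0, so d and n1 are equal.
Satisfying assignments:
  a=0, b=0, c=0, d=0
  a=0, b=0, c=1, d=0
  a=1, b=0, c=0, d=0
  a=1, b=0, c=1, d=1

4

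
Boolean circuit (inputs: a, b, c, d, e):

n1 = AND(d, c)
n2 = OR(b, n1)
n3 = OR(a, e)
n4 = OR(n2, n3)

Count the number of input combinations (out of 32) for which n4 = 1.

n4 = OR(n2, n3) must be 1, so at least one of n2, n3 is 1.
Enumerating the 32 input combinations, 29 give n4 = 1 and 3 give n4 = 0.

29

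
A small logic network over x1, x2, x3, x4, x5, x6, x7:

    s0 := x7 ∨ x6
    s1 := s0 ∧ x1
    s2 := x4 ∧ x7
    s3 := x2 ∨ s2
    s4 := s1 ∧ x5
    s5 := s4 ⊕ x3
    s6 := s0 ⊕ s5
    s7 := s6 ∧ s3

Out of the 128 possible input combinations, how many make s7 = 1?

40

s7 = s6 ∧ s3 must be 1, so both s6 = 1 and s3 = 1.
Enumerating the 128 input combinations, 40 give s7 = 1 and 88 give s7 = 0.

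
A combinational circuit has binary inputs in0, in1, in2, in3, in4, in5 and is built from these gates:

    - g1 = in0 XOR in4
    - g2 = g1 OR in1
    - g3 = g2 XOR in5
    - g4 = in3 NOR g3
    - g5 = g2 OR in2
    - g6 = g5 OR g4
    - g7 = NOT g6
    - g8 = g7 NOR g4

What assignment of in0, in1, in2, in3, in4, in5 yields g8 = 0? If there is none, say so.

g8 = g7 NOR g4 must be 0, so at least one of g7, g4 is 1.
Check with in0=0 in1=0 in2=0 in3=0 in4=1 in5=1:
g1 = in0 XOR in4 = 0 XOR 1 = 1
g2 = g1 OR in1 = 1 OR 0 = 1
g3 = g2 XOR in5 = 1 XOR 1 = 0
g4 = in3 NOR g3 = 0 NOR 0 = 1
g5 = g2 OR in2 = 1 OR 0 = 1
g6 = g5 OR g4 = 1 OR 1 = 1
g7 = NOT g6 = NOT 1 = 0
g8 = g7 NOR g4 = 0 NOR 1 = 0
So g8 = 0 as required.

in0=0 in1=0 in2=0 in3=0 in4=1 in5=1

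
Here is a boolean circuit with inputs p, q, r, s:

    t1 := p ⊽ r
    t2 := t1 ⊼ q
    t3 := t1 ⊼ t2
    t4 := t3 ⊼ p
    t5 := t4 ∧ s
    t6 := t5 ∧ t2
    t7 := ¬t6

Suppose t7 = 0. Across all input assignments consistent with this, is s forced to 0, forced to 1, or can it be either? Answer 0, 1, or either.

1

t7 = ¬t6 must be 0, so t6 = 1.
t6 = t5 ∧ t2 must be 1, so both t5 = 1 and t2 = 1.
Every assignment with t7 = 0 has s = 1; there are 3 such assignment(s).
  p=0, q=0, r=0, s=1
  p=0, q=0, r=1, s=1
  p=0, q=1, r=1, s=1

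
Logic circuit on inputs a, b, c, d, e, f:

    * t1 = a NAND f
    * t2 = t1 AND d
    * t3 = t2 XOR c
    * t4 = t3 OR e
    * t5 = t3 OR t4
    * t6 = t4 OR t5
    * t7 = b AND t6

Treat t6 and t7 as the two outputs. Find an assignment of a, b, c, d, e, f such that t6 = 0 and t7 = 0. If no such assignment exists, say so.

a=0 b=0 c=0 d=0 e=0 f=0

Check with a=0 b=0 c=0 d=0 e=0 f=0:
t1 = a NAND f = 0 NAND 0 = 1
t2 = t1 AND d = 1 AND 0 = 0
t3 = t2 XOR c = 0 XOR 0 = 0
t4 = t3 OR e = 0 OR 0 = 0
t5 = t3 OR t4 = 0 OR 0 = 0
t6 = t4 OR t5 = 0 OR 0 = 0
t7 = b AND t6 = 0 AND 0 = 0
So t6 = 0 and t7 = 0.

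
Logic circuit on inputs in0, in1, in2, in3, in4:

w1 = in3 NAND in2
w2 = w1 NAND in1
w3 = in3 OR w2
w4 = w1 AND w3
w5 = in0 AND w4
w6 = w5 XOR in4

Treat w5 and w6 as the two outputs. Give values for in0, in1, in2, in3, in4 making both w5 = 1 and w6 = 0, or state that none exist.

Check with in0=1 in1=0 in2=1 in3=0 in4=1:
w1 = in3 NAND in2 = 0 NAND 1 = 1
w2 = w1 NAND in1 = 1 NAND 0 = 1
w3 = in3 OR w2 = 0 OR 1 = 1
w4 = w1 AND w3 = 1 AND 1 = 1
w5 = in0 AND w4 = 1 AND 1 = 1
w6 = w5 XOR in4 = 1 XOR 1 = 0
So w5 = 1 and w6 = 0.

in0=1 in1=0 in2=1 in3=0 in4=1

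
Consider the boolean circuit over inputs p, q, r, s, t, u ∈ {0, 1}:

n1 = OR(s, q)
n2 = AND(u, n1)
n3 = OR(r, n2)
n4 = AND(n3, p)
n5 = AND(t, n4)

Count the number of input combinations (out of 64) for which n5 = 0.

n5 = AND(t, n4) must be 0, so at least one of t, n4 is 0.
Enumerating the 64 input combinations, 53 give n5 = 0 and 11 give n5 = 1.

53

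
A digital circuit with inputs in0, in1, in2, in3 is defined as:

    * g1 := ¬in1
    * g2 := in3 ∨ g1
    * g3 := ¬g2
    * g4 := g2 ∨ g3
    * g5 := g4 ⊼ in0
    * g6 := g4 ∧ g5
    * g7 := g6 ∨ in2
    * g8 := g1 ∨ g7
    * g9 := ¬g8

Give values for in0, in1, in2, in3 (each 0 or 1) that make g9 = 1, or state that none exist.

in0=1 in1=1 in2=0 in3=1

g9 = ¬g8 must be 1, so g8 = 0.
Check with in0=1 in1=1 in2=0 in3=1:
g1 = ¬in1 = ¬1 = 0
g2 = in3 ∨ g1 = 1 ∨ 0 = 1
g3 = ¬g2 = ¬1 = 0
g4 = g2 ∨ g3 = 1 ∨ 0 = 1
g5 = g4 ⊼ in0 = 1 ⊼ 1 = 0
g6 = g4 ∧ g5 = 1 ∧ 0 = 0
g7 = g6 ∨ in2 = 0 ∨ 0 = 0
g8 = g1 ∨ g7 = 0 ∨ 0 = 0
g9 = ¬g8 = ¬0 = 1
So g9 = 1 as required.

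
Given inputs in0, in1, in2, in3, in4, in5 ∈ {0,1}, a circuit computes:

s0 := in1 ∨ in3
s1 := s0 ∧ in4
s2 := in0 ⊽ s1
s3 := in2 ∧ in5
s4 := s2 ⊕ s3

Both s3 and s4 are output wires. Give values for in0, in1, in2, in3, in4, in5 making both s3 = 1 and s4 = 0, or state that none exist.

Check with in0=0, in1=0, in2=1, in3=0, in4=1, in5=1:
s0 = in1 ∨ in3 = 0 ∨ 0 = 0
s1 = s0 ∧ in4 = 0 ∧ 1 = 0
s2 = in0 ⊽ s1 = 0 ⊽ 0 = 1
s3 = in2 ∧ in5 = 1 ∧ 1 = 1
s4 = s2 ⊕ s3 = 1 ⊕ 1 = 0
So s3 = 1 and s4 = 0.

in0=0, in1=0, in2=1, in3=0, in4=1, in5=1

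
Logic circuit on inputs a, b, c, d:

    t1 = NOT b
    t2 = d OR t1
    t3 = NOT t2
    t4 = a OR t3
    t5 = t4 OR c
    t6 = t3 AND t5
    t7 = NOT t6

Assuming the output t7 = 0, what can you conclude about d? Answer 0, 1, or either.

0

t7 = NOT t6 must be 0, so t6 = 1.
t6 = t3 AND t5 must be 1, so both t3 = 1 and t5 = 1.
t3 = NOT t2 must be 1, so t2 = 0.
Every assignment with t7 = 0 has d = 0; there are 4 such assignment(s).
  a=0, b=1, c=0, d=0
  a=0, b=1, c=1, d=0
  a=1, b=1, c=0, d=0
  a=1, b=1, c=1, d=0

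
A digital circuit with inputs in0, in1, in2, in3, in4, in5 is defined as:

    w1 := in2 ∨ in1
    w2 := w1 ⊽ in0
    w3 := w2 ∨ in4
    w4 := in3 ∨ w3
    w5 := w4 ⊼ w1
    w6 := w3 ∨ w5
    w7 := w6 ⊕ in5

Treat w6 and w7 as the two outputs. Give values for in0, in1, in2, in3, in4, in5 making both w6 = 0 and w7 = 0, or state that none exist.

in0=1, in1=0, in2=1, in3=1, in4=0, in5=0

Check with in0=1, in1=0, in2=1, in3=1, in4=0, in5=0:
w1 = in2 ∨ in1 = 1 ∨ 0 = 1
w2 = w1 ⊽ in0 = 1 ⊽ 1 = 0
w3 = w2 ∨ in4 = 0 ∨ 0 = 0
w4 = in3 ∨ w3 = 1 ∨ 0 = 1
w5 = w4 ⊼ w1 = 1 ⊼ 1 = 0
w6 = w3 ∨ w5 = 0 ∨ 0 = 0
w7 = w6 ⊕ in5 = 0 ⊕ 0 = 0
So w6 = 0 and w7 = 0.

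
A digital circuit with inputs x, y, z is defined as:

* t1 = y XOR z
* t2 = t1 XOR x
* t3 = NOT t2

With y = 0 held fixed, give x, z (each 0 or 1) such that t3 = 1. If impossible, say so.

Check with y = 0 and x=0, z=0:
t1 = y XOR z = 0 XOR 0 = 0
t2 = t1 XOR x = 0 XOR 0 = 0
t3 = NOT t2 = NOT 0 = 1
So t3 = 1.

x=0, z=0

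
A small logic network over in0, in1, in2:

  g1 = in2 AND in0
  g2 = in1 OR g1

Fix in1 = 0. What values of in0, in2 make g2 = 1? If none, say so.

Check with in1 = 0 and in0=1, in2=1:
g1 = in2 AND in0 = 1 AND 1 = 1
g2 = in1 OR g1 = 0 OR 1 = 1
So g2 = 1.

in0=1, in2=1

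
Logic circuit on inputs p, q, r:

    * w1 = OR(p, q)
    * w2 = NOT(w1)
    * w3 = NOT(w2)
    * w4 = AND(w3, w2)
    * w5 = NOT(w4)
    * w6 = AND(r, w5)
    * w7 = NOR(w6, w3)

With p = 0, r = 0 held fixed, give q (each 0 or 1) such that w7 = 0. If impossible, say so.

q=1

w7 = NOR(w6, w3) must be 0, so at least one of w6, w3 is 1.
Check with p = 0, r = 0 and q=1:
w1 = OR(p, q) = OR(0, 1) = 1
w2 = NOT(w1) = NOT 1 = 0
w3 = NOT(w2) = NOT 0 = 1
w4 = AND(w3, w2) = AND(1, 0) = 0
w5 = NOT(w4) = NOT 0 = 1
w6 = AND(r, w5) = AND(0, 1) = 0
w7 = NOR(w6, w3) = NOR(0, 1) = 0
So w7 = 0.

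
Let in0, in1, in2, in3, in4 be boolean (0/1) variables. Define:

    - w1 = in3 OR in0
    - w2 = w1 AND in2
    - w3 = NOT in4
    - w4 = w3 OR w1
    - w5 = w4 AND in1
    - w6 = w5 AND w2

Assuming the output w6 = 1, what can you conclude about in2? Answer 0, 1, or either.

w6 = w5 AND w2 must be 1, so both w5 = 1 and w2 = 1.
w5 = w4 AND in1 must be 1, so both w4 = 1 and in1 = 1.
Every assignment with w6 = 1 has in2 = 1; there are 6 such assignment(s).

1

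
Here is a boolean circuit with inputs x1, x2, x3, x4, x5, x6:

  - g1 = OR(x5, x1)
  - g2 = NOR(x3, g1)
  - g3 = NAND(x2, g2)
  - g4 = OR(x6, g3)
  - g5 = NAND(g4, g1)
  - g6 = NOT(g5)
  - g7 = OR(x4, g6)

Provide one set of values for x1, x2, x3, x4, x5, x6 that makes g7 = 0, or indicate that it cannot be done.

x1=0, x2=1, x3=1, x4=0, x5=0, x6=0

g7 = OR(x4, g6) must be 0, so both x4 = 0 and g6 = 0.
g6 = NOT(g5) must be 0, so g5 = 1.
Check with x1=0, x2=1, x3=1, x4=0, x5=0, x6=0:
g1 = OR(x5, x1) = OR(0, 0) = 0
g2 = NOR(x3, g1) = NOR(1, 0) = 0
g3 = NAND(x2, g2) = NAND(1, 0) = 1
g4 = OR(x6, g3) = OR(0, 1) = 1
g5 = NAND(g4, g1) = NAND(1, 0) = 1
g6 = NOT(g5) = NOT 1 = 0
g7 = OR(x4, g6) = OR(0, 0) = 0
So g7 = 0 as required.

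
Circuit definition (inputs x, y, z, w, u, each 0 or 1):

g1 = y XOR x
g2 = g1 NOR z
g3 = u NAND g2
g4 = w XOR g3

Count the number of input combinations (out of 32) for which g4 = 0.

g4 = w XOR g3 must be 0, so w and g3 are equal.
Enumerating the 32 input combinations, 16 give g4 = 0 and 16 give g4 = 1.

16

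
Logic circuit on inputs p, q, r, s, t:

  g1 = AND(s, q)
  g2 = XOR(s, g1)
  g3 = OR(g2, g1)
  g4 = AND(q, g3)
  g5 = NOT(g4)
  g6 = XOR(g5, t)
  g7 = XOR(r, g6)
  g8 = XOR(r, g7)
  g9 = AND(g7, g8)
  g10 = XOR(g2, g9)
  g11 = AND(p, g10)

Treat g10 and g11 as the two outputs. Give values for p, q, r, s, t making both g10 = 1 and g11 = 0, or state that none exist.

p=0 q=0 r=0 s=0 t=0

Check with p=0 q=0 r=0 s=0 t=0:
g1 = AND(s, q) = AND(0, 0) = 0
g2 = XOR(s, g1) = XOR(0, 0) = 0
g3 = OR(g2, g1) = OR(0, 0) = 0
g4 = AND(q, g3) = AND(0, 0) = 0
g5 = NOT(g4) = NOT 0 = 1
g6 = XOR(g5, t) = XOR(1, 0) = 1
g7 = XOR(r, g6) = XOR(0, 1) = 1
g8 = XOR(r, g7) = XOR(0, 1) = 1
g9 = AND(g7, g8) = AND(1, 1) = 1
g10 = XOR(g2, g9) = XOR(0, 1) = 1
g11 = AND(p, g10) = AND(0, 1) = 0
So g10 = 1 and g11 = 0.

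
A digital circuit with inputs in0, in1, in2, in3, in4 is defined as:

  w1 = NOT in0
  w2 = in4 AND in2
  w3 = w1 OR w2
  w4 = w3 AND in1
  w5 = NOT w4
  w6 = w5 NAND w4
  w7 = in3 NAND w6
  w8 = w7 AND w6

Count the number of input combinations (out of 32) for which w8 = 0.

w8 = w7 AND w6 must be 0, so at least one of w7, w6 is 0.
Enumerating the 32 input combinations, 16 give w8 = 0 and 16 give w8 = 1.

16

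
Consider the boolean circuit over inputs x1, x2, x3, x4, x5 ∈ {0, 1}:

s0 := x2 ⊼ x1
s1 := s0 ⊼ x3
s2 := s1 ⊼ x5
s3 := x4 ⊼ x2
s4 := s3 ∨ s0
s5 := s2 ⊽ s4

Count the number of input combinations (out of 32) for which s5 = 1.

s5 = s2 ⊽ s4 must be 1, so both s2 = 0 and s4 = 0.
s2 = s1 ⊼ x5 must be 0, so both s1 = 1 and x5 = 1.
s4 = s3 ∨ s0 must be 0, so both s3 = 0 and s0 = 0.
Enumerating the 32 input combinations, 2 give s5 = 1 and 30 give s5 = 0.

2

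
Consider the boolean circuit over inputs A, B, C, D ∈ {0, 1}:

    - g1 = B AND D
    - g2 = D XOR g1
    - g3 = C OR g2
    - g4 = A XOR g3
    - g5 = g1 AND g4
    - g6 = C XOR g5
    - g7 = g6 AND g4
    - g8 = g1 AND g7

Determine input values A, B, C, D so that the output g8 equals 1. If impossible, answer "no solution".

A=1, B=1, C=0, D=1

g8 = g1 AND g7 must be 1, so both g1 = 1 and g7 = 1.
g1 = B AND D must be 1, so both B = 1 and D = 1.
Check with A=1, B=1, C=0, D=1:
g1 = B AND D = 1 AND 1 = 1
g2 = D XOR g1 = 1 XOR 1 = 0
g3 = C OR g2 = 0 OR 0 = 0
g4 = A XOR g3 = 1 XOR 0 = 1
g5 = g1 AND g4 = 1 AND 1 = 1
g6 = C XOR g5 = 0 XOR 1 = 1
g7 = g6 AND g4 = 1 AND 1 = 1
g8 = g1 AND g7 = 1 AND 1 = 1
So g8 = 1 as required.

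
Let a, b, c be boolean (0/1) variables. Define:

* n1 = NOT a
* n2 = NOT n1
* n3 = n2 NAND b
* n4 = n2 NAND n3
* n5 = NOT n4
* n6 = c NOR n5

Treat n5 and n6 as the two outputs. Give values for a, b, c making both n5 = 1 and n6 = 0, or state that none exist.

Check with a=1 b=0 c=0:
n1 = NOT a = NOT 1 = 0
n2 = NOT n1 = NOT 0 = 1
n3 = n2 NAND b = 1 NAND 0 = 1
n4 = n2 NAND n3 = 1 NAND 1 = 0
n5 = NOT n4 = NOT 0 = 1
n6 = c NOR n5 = 0 NOR 1 = 0
So n5 = 1 and n6 = 0.

a=1 b=0 c=0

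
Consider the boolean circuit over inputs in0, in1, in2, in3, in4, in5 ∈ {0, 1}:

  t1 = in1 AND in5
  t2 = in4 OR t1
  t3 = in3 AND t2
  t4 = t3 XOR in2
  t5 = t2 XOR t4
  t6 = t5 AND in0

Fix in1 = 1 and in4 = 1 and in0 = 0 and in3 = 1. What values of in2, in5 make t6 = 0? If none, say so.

in2=1, in5=0

Check with in1 = 1 and in4 = 1 and in0 = 0 and in3 = 1 and in2=1, in5=0:
t1 = in1 AND in5 = 1 AND 0 = 0
t2 = in4 OR t1 = 1 OR 0 = 1
t3 = in3 AND t2 = 1 AND 1 = 1
t4 = t3 XOR in2 = 1 XOR 1 = 0
t5 = t2 XOR t4 = 1 XOR 0 = 1
t6 = t5 AND in0 = 1 AND 0 = 0
So t6 = 0.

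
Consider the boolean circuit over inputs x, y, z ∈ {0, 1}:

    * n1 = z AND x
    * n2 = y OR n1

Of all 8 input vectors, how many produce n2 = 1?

n2 = y OR n1 must be 1, so at least one of y, n1 is 1.
Satisfying assignments:
  x=0, y=1, z=0
  x=0, y=1, z=1
  x=1, y=0, z=1
  x=1, y=1, z=0
  x=1, y=1, z=1

5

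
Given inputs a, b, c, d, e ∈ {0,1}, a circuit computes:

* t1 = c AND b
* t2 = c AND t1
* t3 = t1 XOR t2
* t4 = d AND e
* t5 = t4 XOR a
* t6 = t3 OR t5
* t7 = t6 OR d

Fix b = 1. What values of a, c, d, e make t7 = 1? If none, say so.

a=1 c=0 d=0 e=0

t7 = t6 OR d must be 1, so at least one of t6, d is 1.
Check with b = 1 and a=1, c=0, d=0, e=0:
t1 = c AND b = 0 AND 1 = 0
t2 = c AND t1 = 0 AND 0 = 0
t3 = t1 XOR t2 = 0 XOR 0 = 0
t4 = d AND e = 0 AND 0 = 0
t5 = t4 XOR a = 0 XOR 1 = 1
t6 = t3 OR t5 = 0 OR 1 = 1
t7 = t6 OR d = 1 OR 0 = 1
So t7 = 1.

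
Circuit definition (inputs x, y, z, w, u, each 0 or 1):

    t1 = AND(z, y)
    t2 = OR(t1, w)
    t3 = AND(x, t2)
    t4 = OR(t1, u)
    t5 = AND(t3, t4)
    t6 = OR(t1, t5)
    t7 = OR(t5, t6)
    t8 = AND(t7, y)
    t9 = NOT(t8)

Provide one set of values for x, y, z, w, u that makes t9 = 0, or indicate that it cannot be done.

t9 = NOT(t8) must be 0, so t8 = 1.
t8 = AND(t7, y) must be 1, so both t7 = 1 and y = 1.
Check with x=0 y=1 z=1 w=0 u=0:
t1 = AND(z, y) = AND(1, 1) = 1
t2 = OR(t1, w) = OR(1, 0) = 1
t3 = AND(x, t2) = AND(0, 1) = 0
t4 = OR(t1, u) = OR(1, 0) = 1
t5 = AND(t3, t4) = AND(0, 1) = 0
t6 = OR(t1, t5) = OR(1, 0) = 1
t7 = OR(t5, t6) = OR(0, 1) = 1
t8 = AND(t7, y) = AND(1, 1) = 1
t9 = NOT(t8) = NOT 1 = 0
So t9 = 0 as required.

x=0 y=1 z=1 w=0 u=0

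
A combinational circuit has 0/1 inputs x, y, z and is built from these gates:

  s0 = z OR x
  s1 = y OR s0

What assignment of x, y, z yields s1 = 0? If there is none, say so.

s1 = y OR s0 must be 0, so both y = 0 and s0 = 0.
s0 = z OR x must be 0, so both z = 0 and x = 0.
Check with x=0, y=0, z=0:
s0 = z OR x = 0 OR 0 = 0
s1 = y OR s0 = 0 OR 0 = 0
So s1 = 0 as required.

x=0, y=0, z=0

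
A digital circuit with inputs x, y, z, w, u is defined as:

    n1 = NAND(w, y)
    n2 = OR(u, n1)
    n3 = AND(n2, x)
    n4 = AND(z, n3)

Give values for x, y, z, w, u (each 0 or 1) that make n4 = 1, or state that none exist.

x=1 y=1 z=1 w=0 u=0

n4 = AND(z, n3) must be 1, so both z = 1 and n3 = 1.
n3 = AND(n2, x) must be 1, so both n2 = 1 and x = 1.
Check with x=1 y=1 z=1 w=0 u=0:
n1 = NAND(w, y) = NAND(0, 1) = 1
n2 = OR(u, n1) = OR(0, 1) = 1
n3 = AND(n2, x) = AND(1, 1) = 1
n4 = AND(z, n3) = AND(1, 1) = 1
So n4 = 1 as required.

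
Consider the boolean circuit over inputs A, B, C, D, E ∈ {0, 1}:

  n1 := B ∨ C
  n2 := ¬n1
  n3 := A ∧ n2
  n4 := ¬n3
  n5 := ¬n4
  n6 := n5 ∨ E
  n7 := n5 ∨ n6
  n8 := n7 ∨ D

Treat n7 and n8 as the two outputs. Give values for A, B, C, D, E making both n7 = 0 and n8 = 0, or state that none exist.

A=1, B=1, C=0, D=0, E=0

Check with A=1, B=1, C=0, D=0, E=0:
n1 = B ∨ C = 1 ∨ 0 = 1
n2 = ¬n1 = ¬1 = 0
n3 = A ∧ n2 = 1 ∧ 0 = 0
n4 = ¬n3 = ¬0 = 1
n5 = ¬n4 = ¬1 = 0
n6 = n5 ∨ E = 0 ∨ 0 = 0
n7 = n5 ∨ n6 = 0 ∨ 0 = 0
n8 = n7 ∨ D = 0 ∨ 0 = 0
So n7 = 0 and n8 = 0.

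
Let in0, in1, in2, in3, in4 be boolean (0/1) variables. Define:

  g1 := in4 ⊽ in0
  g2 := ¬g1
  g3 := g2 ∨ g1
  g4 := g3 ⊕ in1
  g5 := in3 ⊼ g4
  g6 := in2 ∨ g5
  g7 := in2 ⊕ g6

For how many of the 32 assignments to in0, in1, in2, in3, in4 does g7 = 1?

g7 = in2 ⊕ g6 must be 1, so in2 and g6 differ.
Enumerating the 32 input combinations, 12 give g7 = 1 and 20 give g7 = 0.

12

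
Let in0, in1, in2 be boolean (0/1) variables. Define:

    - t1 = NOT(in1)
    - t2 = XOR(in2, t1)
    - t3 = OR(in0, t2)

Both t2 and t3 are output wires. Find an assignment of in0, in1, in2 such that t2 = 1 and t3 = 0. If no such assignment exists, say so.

no solution exists

Across all 8 input combinations, none give both t2 = 1 and t3 = 0.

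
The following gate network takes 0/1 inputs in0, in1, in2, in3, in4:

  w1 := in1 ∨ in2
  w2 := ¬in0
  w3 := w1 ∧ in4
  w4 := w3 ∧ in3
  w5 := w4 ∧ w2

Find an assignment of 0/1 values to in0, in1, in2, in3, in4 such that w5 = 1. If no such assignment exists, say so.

in0=0 in1=1 in2=1 in3=1 in4=1

w5 = w4 ∧ w2 must be 1, so both w4 = 1 and w2 = 1.
w4 = w3 ∧ in3 must be 1, so both w3 = 1 and in3 = 1.
w2 = ¬in0 must be 1, so in0 = 0.
Check with in0=0 in1=1 in2=1 in3=1 in4=1:
w1 = in1 ∨ in2 = 1 ∨ 1 = 1
w2 = ¬in0 = ¬0 = 1
w3 = w1 ∧ in4 = 1 ∧ 1 = 1
w4 = w3 ∧ in3 = 1 ∧ 1 = 1
w5 = w4 ∧ w2 = 1 ∧ 1 = 1
So w5 = 1 as required.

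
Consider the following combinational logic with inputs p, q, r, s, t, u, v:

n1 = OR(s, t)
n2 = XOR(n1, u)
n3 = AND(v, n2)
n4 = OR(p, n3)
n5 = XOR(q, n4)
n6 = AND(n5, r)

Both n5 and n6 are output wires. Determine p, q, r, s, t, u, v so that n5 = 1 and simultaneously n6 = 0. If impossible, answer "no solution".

p=1, q=0, r=0, s=0, t=1, u=0, v=1

Check with p=1, q=0, r=0, s=0, t=1, u=0, v=1:
n1 = OR(s, t) = OR(0, 1) = 1
n2 = XOR(n1, u) = XOR(1, 0) = 1
n3 = AND(v, n2) = AND(1, 1) = 1
n4 = OR(p, n3) = OR(1, 1) = 1
n5 = XOR(q, n4) = XOR(0, 1) = 1
n6 = AND(n5, r) = AND(1, 0) = 0
So n5 = 1 and n6 = 0.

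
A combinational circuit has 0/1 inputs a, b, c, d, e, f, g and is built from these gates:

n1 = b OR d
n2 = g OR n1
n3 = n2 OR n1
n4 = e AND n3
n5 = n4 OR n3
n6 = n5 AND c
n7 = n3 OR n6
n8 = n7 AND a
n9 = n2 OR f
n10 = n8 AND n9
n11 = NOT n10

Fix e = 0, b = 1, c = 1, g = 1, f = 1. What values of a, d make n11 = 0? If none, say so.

a=1, d=1

n11 = NOT n10 must be 0, so n10 = 1.
n10 = n8 AND n9 must be 1, so both n8 = 1 and n9 = 1.
Check with e = 0, b = 1, c = 1, g = 1, f = 1 and a=1, d=1:
n1 = b OR d = 1 OR 1 = 1
n2 = g OR n1 = 1 OR 1 = 1
n3 = n2 OR n1 = 1 OR 1 = 1
n4 = e AND n3 = 0 AND 1 = 0
n5 = n4 OR n3 = 0 OR 1 = 1
n6 = n5 AND c = 1 AND 1 = 1
n7 = n3 OR n6 = 1 OR 1 = 1
n8 = n7 AND a = 1 AND 1 = 1
n9 = n2 OR f = 1 OR 1 = 1
n10 = n8 AND n9 = 1 AND 1 = 1
n11 = NOT n10 = NOT 1 = 0
So n11 = 0.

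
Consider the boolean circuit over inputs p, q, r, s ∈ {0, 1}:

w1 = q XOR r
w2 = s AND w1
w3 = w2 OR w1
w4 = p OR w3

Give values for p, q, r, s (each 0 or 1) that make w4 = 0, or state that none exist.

w4 = p OR w3 must be 0, so both p = 0 and w3 = 0.
Check with p=0, q=0, r=0, s=1:
w1 = q XOR r = 0 XOR 0 = 0
w2 = s AND w1 = 1 AND 0 = 0
w3 = w2 OR w1 = 0 OR 0 = 0
w4 = p OR w3 = 0 OR 0 = 0
So w4 = 0 as required.

p=0, q=0, r=0, s=1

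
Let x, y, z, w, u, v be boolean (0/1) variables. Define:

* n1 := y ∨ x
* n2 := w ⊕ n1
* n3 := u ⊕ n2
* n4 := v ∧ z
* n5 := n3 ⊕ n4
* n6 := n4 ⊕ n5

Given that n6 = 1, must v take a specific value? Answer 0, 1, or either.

Both values of v occur among assignments with n6 = 1:
  v=0: x=0, y=0, z=0, w=0, u=1, v=0
  v=1: x=0, y=0, z=0, w=0, u=1, v=1

either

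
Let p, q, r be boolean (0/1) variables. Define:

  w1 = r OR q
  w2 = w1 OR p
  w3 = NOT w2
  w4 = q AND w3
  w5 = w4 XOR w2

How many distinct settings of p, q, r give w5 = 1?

w5 = w4 XOR w2 must be 1, so w4 and w2 differ.
Enumerating the 8 input combinations, 7 give w5 = 1 and 1 give w5 = 0.

7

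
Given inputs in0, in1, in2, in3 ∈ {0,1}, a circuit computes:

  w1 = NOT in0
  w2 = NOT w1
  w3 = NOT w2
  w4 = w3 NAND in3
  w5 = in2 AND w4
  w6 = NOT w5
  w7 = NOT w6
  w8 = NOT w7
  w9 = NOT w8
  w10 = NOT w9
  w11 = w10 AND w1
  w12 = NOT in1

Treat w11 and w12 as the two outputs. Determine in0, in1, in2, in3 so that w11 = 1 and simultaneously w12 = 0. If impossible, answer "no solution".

in0=0 in1=1 in2=1 in3=1

Check with in0=0 in1=1 in2=1 in3=1:
w1 = NOT in0 = NOT 0 = 1
w2 = NOT w1 = NOT 1 = 0
w3 = NOT w2 = NOT 0 = 1
w4 = w3 NAND in3 = 1 NAND 1 = 0
w5 = in2 AND w4 = 1 AND 0 = 0
w6 = NOT w5 = NOT 0 = 1
w7 = NOT w6 = NOT 1 = 0
w8 = NOT w7 = NOT 0 = 1
w9 = NOT w8 = NOT 1 = 0
w10 = NOT w9 = NOT 0 = 1
w11 = w10 AND w1 = 1 AND 1 = 1
w12 = NOT in1 = NOT 1 = 0
So w11 = 1 and w12 = 0.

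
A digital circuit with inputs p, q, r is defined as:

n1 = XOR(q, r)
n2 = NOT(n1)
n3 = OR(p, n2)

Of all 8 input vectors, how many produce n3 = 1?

6

n3 = OR(p, n2) must be 1, so at least one of p, n2 is 1.
Satisfying assignments:
  p=0, q=0, r=0
  p=0, q=1, r=1
  p=1, q=0, r=0
  p=1, q=0, r=1
  p=1, q=1, r=0
  p=1, q=1, r=1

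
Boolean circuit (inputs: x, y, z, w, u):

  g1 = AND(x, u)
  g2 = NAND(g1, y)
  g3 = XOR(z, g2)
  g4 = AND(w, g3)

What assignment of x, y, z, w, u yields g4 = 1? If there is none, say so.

Check with x=1, y=1, z=1, w=1, u=1:
g1 = AND(x, u) = AND(1, 1) = 1
g2 = NAND(g1, y) = NAND(1, 1) = 0
g3 = XOR(z, g2) = XOR(1, 0) = 1
g4 = AND(w, g3) = AND(1, 1) = 1
So g4 = 1 as required.

x=1, y=1, z=1, w=1, u=1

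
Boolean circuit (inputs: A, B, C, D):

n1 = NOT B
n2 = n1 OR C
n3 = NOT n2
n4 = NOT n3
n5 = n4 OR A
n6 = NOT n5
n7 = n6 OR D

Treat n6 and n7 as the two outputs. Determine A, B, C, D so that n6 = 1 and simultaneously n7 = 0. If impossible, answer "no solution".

Across all 16 input combinations, none give both n6 = 1 and n7 = 0.

no solution exists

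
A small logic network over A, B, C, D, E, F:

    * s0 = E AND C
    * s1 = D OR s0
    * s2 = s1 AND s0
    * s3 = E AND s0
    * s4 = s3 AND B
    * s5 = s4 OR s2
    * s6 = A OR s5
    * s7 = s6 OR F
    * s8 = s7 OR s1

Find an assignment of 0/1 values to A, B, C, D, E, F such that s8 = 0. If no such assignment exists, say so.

A=0, B=0, C=0, D=0, E=1, F=0

s8 = s7 OR s1 must be 0, so both s7 = 0 and s1 = 0.
Check with A=0, B=0, C=0, D=0, E=1, F=0:
s0 = E AND C = 1 AND 0 = 0
s1 = D OR s0 = 0 OR 0 = 0
s2 = s1 AND s0 = 0 AND 0 = 0
s3 = E AND s0 = 1 AND 0 = 0
s4 = s3 AND B = 0 AND 0 = 0
s5 = s4 OR s2 = 0 OR 0 = 0
s6 = A OR s5 = 0 OR 0 = 0
s7 = s6 OR F = 0 OR 0 = 0
s8 = s7 OR s1 = 0 OR 0 = 0
So s8 = 0 as required.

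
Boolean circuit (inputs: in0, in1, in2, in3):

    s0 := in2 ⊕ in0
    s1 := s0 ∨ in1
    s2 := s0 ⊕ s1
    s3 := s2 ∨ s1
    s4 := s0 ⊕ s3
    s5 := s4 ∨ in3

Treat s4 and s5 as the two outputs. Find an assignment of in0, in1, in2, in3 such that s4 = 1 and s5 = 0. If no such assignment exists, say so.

Across all 16 input combinations, none give both s4 = 1 and s5 = 0.

no solution exists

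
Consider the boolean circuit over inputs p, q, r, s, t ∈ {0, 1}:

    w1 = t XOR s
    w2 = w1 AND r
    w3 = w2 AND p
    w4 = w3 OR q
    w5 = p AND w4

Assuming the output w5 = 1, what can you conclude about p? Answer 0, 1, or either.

w5 = p AND w4 must be 1, so both p = 1 and w4 = 1.
w4 = w3 OR q must be 1, so at least one of w3, q is 1.
Every assignment with w5 = 1 has p = 1; there are 10 such assignment(s).

1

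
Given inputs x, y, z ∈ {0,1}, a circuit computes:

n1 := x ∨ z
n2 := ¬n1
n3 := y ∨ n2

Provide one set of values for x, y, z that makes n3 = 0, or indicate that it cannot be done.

n3 = y ∨ n2 must be 0, so both y = 0 and n2 = 0.
n2 = ¬n1 must be 0, so n1 = 1.
n1 = x ∨ z must be 1, so at least one of x, z is 1.
Check with x=0, y=0, z=1:
n1 = x ∨ z = 0 ∨ 1 = 1
n2 = ¬n1 = ¬1 = 0
n3 = y ∨ n2 = 0 ∨ 0 = 0
So n3 = 0 as required.

x=0, y=0, z=1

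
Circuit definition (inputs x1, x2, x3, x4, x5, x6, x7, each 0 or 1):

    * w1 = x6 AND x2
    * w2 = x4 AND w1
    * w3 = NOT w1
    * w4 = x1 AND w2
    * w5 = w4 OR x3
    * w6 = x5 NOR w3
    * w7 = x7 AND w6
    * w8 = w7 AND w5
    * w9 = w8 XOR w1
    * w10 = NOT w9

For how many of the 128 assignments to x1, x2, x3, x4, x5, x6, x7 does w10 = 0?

27

w10 = NOT w9 must be 0, so w9 = 1.
w9 = w8 XOR w1 must be 1, so w8 and w1 differ.
Enumerating the 128 input combinations, 27 give w10 = 0 and 101 give w10 = 1.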